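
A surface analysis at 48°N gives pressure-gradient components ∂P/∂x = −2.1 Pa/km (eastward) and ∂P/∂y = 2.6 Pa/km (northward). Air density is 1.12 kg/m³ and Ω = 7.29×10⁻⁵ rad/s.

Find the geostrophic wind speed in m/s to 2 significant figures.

28 m/s

Coriolis parameter at 48°N:
f = 2Ω sin φ = 2 × 7.29×10⁻⁵ × sin 48° = 1.08×10⁻⁴ s⁻¹
Component geostrophic relations (x east, y north):
u_g = −(1/(fρ)) ∂P/∂y,  v_g = (1/(fρ)) ∂P/∂x
u_g = −(2.6×10⁻³)/(1.08×10⁻⁴ × 1.12) = −21.4 m/s;  v_g = (−2.1×10⁻³)/(1.08×10⁻⁴ × 1.12) = −17.3 m/s
|V_g| = √(u_g² + v_g²) = 27.5 m/s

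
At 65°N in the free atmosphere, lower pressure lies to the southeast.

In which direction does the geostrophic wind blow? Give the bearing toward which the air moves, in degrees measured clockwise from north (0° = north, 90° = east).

The pressure-gradient force points toward the southeast (bearing 135°).
Geostrophic balance: in the Northern Hemisphere the Coriolis force deflects motion to the right, so the geostrophic wind blows 90° to the right of the pressure-gradient force (low pressure on the left).
Rotating 135° by 90° clockwise gives 225° — the wind blows toward the southwest.

225°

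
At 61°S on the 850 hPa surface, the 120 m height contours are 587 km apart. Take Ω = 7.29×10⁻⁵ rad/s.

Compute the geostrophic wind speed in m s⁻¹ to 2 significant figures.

16 m s⁻¹

Coriolis parameter at 61°S:
f = 2Ω sin φ = 2 × 7.29×10⁻⁵ × sin 61° = 1.28×10⁻⁴ s⁻¹
Height gradient: |∂Z/∂n| = 120 m / 587000 m = 2.04×10⁻⁴
On a pressure surface, geostrophic balance gives V_g = (g/f)|∂Z/∂n|:
V_g = 9.81 × 2.04×10⁻⁴ / 1.28×10⁻⁴ = 15.7 m/s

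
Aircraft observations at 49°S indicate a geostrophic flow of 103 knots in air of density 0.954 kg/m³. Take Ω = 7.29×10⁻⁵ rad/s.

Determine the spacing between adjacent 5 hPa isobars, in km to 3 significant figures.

89.9 km

Coriolis parameter at 49°S:
f = 2Ω sin φ = 2 × 7.29×10⁻⁵ × sin 49° = 1.10×10⁻⁴ s⁻¹
Wind speed in SI: 103 knots = 53.0 m/s
Geostrophic balance rearranged: |∂P/∂n| = f ρ V_g
|∂P/∂n| = 1.10×10⁻⁴ × 0.954 × 53.0 = 5.56×10⁻³ Pa/m
Isobar spacing: Δn = ΔP/|∂P/∂n| = 500 Pa / 5.56×10⁻³ Pa/m = 89889 m ≈ 89.9 km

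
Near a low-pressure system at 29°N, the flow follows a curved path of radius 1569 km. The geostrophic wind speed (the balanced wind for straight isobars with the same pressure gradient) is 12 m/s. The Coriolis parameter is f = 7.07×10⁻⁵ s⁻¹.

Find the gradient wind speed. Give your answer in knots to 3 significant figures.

Around a low, centrifugal force acts outward with Coriolis, so pressure-gradient force balances both:
(1/ρ)|∂P/∂n| = fV + V²/R  →  V² + fR·V − fR·V_g = 0
With fR = 7.07×10⁻⁵ × 1569×10³ m = 111 m/s:
V = [−fR + √((fR)² + 4 fR V_g)]/2 = [−111 + √(111² + 4×111×12)]/2 = 10.9 m/s
Subgeostrophic (V < V_g = 12 m/s), as expected around a low.
Converting: 10.9 m/s × 1.944 = 21.2 knots

21.2 knots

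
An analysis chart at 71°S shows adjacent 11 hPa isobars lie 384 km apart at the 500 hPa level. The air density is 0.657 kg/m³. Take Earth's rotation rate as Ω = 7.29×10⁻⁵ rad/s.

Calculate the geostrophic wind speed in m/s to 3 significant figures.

31.6 m/s

Coriolis parameter at 71°S:
f = 2Ω sin φ = 2 × 7.29×10⁻⁵ × sin 71° = 1.38×10⁻⁴ s⁻¹
Pressure gradient: |∂P/∂n| = 1100 Pa / 384000 m = 2.86×10⁻³ Pa/m
Geostrophic balance (pressure-gradient force = Coriolis force):
V_g = (1/(fρ)) |∂P/∂n| = 2.86×10⁻³ / (1.38×10⁻⁴ × 0.657) = 31.6 m/s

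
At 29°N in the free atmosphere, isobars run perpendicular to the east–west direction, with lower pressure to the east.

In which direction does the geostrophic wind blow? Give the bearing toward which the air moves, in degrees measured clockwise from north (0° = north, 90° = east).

180°

The pressure-gradient force points toward the east (bearing 090°).
Geostrophic balance: in the Northern Hemisphere the Coriolis force deflects motion to the right, so the geostrophic wind blows 90° to the right of the pressure-gradient force (low pressure on the left).
Rotating 090° by 90° clockwise gives 180° — the wind blows toward the south.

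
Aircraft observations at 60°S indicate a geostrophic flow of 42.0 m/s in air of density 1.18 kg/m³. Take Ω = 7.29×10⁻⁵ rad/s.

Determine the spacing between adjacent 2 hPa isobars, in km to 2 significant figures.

Coriolis parameter at 60°S:
f = 2Ω sin φ = 2 × 7.29×10⁻⁵ × sin 60° = 1.26×10⁻⁴ s⁻¹
Geostrophic balance rearranged: |∂P/∂n| = f ρ V_g
|∂P/∂n| = 1.26×10⁻⁴ × 1.18 × 42.0 = 6.26×10⁻³ Pa/m
Isobar spacing: Δn = ΔP/|∂P/∂n| = 200 Pa / 6.26×10⁻³ Pa/m = 31960 m ≈ 32 km

32 km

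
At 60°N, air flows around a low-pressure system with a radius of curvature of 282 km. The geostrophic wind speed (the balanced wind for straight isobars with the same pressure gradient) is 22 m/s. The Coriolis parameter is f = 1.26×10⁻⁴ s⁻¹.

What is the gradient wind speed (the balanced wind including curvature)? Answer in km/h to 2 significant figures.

Around a low, centrifugal force acts outward with Coriolis, so pressure-gradient force balances both:
(1/ρ)|∂P/∂n| = fV + V²/R  →  V² + fR·V − fR·V_g = 0
With fR = 1.26×10⁻⁴ × 282×10³ m = 35.5 m/s:
V = [−fR + √((fR)² + 4 fR V_g)]/2 = [−35.5 + √(35.5² + 4×35.5×22)]/2 = 15.4 m/s
Subgeostrophic (V < V_g = 22 m/s), as expected around a low.
Converting: 15.4 m/s × 3.6 = 55 km/h

55 km/h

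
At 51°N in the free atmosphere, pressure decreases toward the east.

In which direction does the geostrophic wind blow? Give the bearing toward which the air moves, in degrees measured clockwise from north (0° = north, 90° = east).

The pressure-gradient force points toward the east (bearing 090°).
Geostrophic balance: in the Northern Hemisphere the Coriolis force deflects motion to the right, so the geostrophic wind blows 90° to the right of the pressure-gradient force (low pressure on the left).
Rotating 090° by 90° clockwise gives 180° — the wind blows toward the south.

180°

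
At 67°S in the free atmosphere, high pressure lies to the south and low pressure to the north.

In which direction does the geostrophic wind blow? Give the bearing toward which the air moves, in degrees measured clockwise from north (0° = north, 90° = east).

The pressure-gradient force points toward the north (bearing 000°).
Geostrophic balance: in the Southern Hemisphere the Coriolis force deflects motion to the left, so the geostrophic wind blows 90° to the left of the pressure-gradient force (low pressure on the right).
Rotating 000° by 90° counterclockwise gives 270° — the wind blows toward the west.

270°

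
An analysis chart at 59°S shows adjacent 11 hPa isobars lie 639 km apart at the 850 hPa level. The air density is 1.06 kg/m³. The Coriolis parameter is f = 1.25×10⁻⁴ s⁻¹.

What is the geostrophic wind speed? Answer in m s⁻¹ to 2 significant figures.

13 m s⁻¹

Pressure gradient: |∂P/∂n| = 1100 Pa / 639000 m = 1.72×10⁻³ Pa/m
Geostrophic balance (pressure-gradient force = Coriolis force):
V_g = (1/(fρ)) |∂P/∂n| = 1.72×10⁻³ / (1.25×10⁻⁴ × 1.06) = 13.0 m/s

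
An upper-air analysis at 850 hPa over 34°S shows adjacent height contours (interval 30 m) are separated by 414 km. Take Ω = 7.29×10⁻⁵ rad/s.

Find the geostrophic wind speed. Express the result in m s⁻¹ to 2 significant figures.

8.7 m s⁻¹

Coriolis parameter at 34°S:
f = 2Ω sin φ = 2 × 7.29×10⁻⁵ × sin 34° = 8.15×10⁻⁵ s⁻¹
Height gradient: |∂Z/∂n| = 30 m / 414000 m = 7.25×10⁻⁵
On a pressure surface, geostrophic balance gives V_g = (g/f)|∂Z/∂n|:
V_g = 9.81 × 7.25×10⁻⁵ / 8.15×10⁻⁵ = 8.72 m/s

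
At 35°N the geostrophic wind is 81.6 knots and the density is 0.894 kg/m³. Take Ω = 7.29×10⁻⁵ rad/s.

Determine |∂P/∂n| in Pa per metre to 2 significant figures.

Coriolis parameter at 35°N:
f = 2Ω sin φ = 2 × 7.29×10⁻⁵ × sin 35° = 8.36×10⁻⁵ s⁻¹
Wind speed in SI: 81.6 knots = 42.0 m/s
Geostrophic balance rearranged: |∂P/∂n| = f ρ V_g
|∂P/∂n| = 8.36×10⁻⁵ × 0.894 × 42.0 = 3.14×10⁻³ Pa/m

3.1×10⁻³ Pa/m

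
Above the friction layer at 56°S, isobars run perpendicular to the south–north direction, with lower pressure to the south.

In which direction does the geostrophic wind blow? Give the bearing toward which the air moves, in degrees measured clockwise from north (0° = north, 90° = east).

090°

The pressure-gradient force points toward the south (bearing 180°).
Geostrophic balance: in the Southern Hemisphere the Coriolis force deflects motion to the left, so the geostrophic wind blows 90° to the left of the pressure-gradient force (low pressure on the right).
Rotating 180° by 90° counterclockwise gives 090° — the wind blows toward the east.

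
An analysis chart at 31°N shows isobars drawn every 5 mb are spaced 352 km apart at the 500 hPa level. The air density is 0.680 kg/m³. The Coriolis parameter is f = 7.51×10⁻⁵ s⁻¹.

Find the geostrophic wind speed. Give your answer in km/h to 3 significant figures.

Pressure gradient: |∂P/∂n| = 500 Pa / 352000 m = 1.42×10⁻³ Pa/m
Geostrophic balance (pressure-gradient force = Coriolis force):
V_g = (1/(fρ)) |∂P/∂n| = 1.42×10⁻³ / (7.51×10⁻⁵ × 0.680) = 27.8 m/s
Converting: 27.8 m/s × 3.6 = 100 km/h

100 km/h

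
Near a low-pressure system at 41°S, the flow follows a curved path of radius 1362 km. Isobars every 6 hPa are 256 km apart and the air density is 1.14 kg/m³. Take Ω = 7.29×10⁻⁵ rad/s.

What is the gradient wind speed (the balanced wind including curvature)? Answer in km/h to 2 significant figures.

68 km/h

Coriolis parameter at 41°S:
f = 2Ω sin φ = 2 × 7.29×10⁻⁵ × sin 41° = 9.57×10⁻⁵ s⁻¹
Pressure gradient: |∂P/∂n| = 600 Pa / 256000 m = 2.34×10⁻³ Pa/m
Geostrophic speed: V_g = |∂P/∂n|/(fρ) = 2.34×10⁻³/(9.57×10⁻⁵ × 1.14) = 21.5 m/s
Around a low, centrifugal force acts outward with Coriolis, so pressure-gradient force balances both:
(1/ρ)|∂P/∂n| = fV + V²/R  →  V² + fR·V − fR·V_g = 0
With fR = 9.57×10⁻⁵ × 1362×10³ m = 130 m/s:
V = [−fR + √((fR)² + 4 fR V_g)]/2 = [−130 + √(130² + 4×130×21.5)]/2 = 18.8 m/s
Subgeostrophic (V < V_g = 21.5 m/s), as expected around a low.
Converting: 18.8 m/s × 3.6 = 68 km/h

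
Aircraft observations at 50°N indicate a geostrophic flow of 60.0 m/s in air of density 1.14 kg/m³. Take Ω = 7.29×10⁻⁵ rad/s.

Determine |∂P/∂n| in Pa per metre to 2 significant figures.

7.6×10⁻³ Pa/m

Coriolis parameter at 50°N:
f = 2Ω sin φ = 2 × 7.29×10⁻⁵ × sin 50° = 1.12×10⁻⁴ s⁻¹
Geostrophic balance rearranged: |∂P/∂n| = f ρ V_g
|∂P/∂n| = 1.12×10⁻⁴ × 1.14 × 60.0 = 7.64×10⁻³ Pa/m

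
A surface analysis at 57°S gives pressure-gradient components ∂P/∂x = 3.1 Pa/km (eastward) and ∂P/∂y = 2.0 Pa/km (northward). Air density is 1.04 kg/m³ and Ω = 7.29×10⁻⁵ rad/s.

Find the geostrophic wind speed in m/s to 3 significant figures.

Coriolis parameter at 57°S:
f = 2Ω sin φ = 2 × 7.29×10⁻⁵ × sin 57° = 1.22×10⁻⁴ s⁻¹
In the Southern Hemisphere f is negative: f = −1.22×10⁻⁴ s⁻¹.
Component geostrophic relations (x east, y north):
u_g = −(1/(fρ)) ∂P/∂y,  v_g = (1/(fρ)) ∂P/∂x
u_g = −(2.0×10⁻³)/(−1.22×10⁻⁴ × 1.04) = 15.7 m/s;  v_g = (3.1×10⁻³)/(−1.22×10⁻⁴ × 1.04) = −24.4 m/s
|V_g| = √(u_g² + v_g²) = 29.0 m/s

29.0 m/s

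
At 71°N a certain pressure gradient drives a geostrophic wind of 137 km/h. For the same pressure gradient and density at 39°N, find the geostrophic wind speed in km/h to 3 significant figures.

206 km/h

With the same pressure gradient and density, V_g ∝ 1/f ∝ 1/sin φ.
V₂ = V₁ · sin φ₁ / sin φ₂ = 137 × sin 71° / sin 39°
V₂ = 137 × 0.9455/0.6293 = 206 km/h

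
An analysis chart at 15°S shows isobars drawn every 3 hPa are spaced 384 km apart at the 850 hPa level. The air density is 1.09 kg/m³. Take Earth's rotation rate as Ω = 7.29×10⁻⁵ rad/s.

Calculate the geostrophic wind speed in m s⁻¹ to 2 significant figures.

Coriolis parameter at 15°S:
f = 2Ω sin φ = 2 × 7.29×10⁻⁵ × sin 15° = 3.77×10⁻⁵ s⁻¹
Pressure gradient: |∂P/∂n| = 300 Pa / 384000 m = 7.81×10⁻⁴ Pa/m
Geostrophic balance (pressure-gradient force = Coriolis force):
V_g = (1/(fρ)) |∂P/∂n| = 7.81×10⁻⁴ / (3.77×10⁻⁵ × 1.09) = 19.0 m/s

19 m s⁻¹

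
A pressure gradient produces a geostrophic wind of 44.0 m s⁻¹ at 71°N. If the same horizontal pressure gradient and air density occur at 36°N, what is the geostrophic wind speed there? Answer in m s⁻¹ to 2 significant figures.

71 m s⁻¹

With the same pressure gradient and density, V_g ∝ 1/f ∝ 1/sin φ.
V₂ = V₁ · sin φ₁ / sin φ₂ = 44.0 × sin 71° / sin 36°
V₂ = 44.0 × 0.9455/0.5878 = 71 m s⁻¹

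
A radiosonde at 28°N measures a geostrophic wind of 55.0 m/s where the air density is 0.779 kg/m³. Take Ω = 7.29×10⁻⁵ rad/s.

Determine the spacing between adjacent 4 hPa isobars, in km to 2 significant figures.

Coriolis parameter at 28°N:
f = 2Ω sin φ = 2 × 7.29×10⁻⁵ × sin 28° = 6.84×10⁻⁵ s⁻¹
Geostrophic balance rearranged: |∂P/∂n| = f ρ V_g
|∂P/∂n| = 6.84×10⁻⁵ × 0.779 × 55.0 = 2.93×10⁻³ Pa/m
Isobar spacing: Δn = ΔP/|∂P/∂n| = 400 Pa / 2.93×10⁻³ Pa/m = 136393 m ≈ 140 km

140 km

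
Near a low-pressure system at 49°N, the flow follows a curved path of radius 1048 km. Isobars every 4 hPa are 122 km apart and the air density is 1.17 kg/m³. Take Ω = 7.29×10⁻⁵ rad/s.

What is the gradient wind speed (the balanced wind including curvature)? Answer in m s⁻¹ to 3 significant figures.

Coriolis parameter at 49°N:
f = 2Ω sin φ = 2 × 7.29×10⁻⁵ × sin 49° = 1.10×10⁻⁴ s⁻¹
Pressure gradient: |∂P/∂n| = 400 Pa / 122000 m = 3.28×10⁻³ Pa/m
Geostrophic speed: V_g = |∂P/∂n|/(fρ) = 3.28×10⁻³/(1.10×10⁻⁴ × 1.17) = 25.5 m/s
Around a low, centrifugal force acts outward with Coriolis, so pressure-gradient force balances both:
(1/ρ)|∂P/∂n| = fV + V²/R  →  V² + fR·V − fR·V_g = 0
With fR = 1.10×10⁻⁴ × 1048×10³ m = 115 m/s:
V = [−fR + √((fR)² + 4 fR V_g)]/2 = [−115 + √(115² + 4×115×25.5)]/2 = 21.5 m/s
Subgeostrophic (V < V_g = 25.5 m/s), as expected around a low.

21.5 m s⁻¹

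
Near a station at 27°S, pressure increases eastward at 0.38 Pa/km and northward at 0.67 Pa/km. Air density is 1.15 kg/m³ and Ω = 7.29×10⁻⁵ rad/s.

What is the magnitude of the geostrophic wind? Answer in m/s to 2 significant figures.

Coriolis parameter at 27°S:
f = 2Ω sin φ = 2 × 7.29×10⁻⁵ × sin 27° = 6.62×10⁻⁵ s⁻¹
In the Southern Hemisphere f is negative: f = −6.62×10⁻⁵ s⁻¹.
Component geostrophic relations (x east, y north):
u_g = −(1/(fρ)) ∂P/∂y,  v_g = (1/(fρ)) ∂P/∂x
u_g = −(0.67×10⁻³)/(−6.62×10⁻⁵ × 1.15) = 8.80 m/s;  v_g = (0.38×10⁻³)/(−6.62×10⁻⁵ × 1.15) = −4.99 m/s
|V_g| = √(u_g² + v_g²) = 10.1 m/s

10 m/s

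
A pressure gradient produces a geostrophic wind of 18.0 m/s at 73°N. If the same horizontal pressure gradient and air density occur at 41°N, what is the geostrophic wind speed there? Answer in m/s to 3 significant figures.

With the same pressure gradient and density, V_g ∝ 1/f ∝ 1/sin φ.
V₂ = V₁ · sin φ₁ / sin φ₂ = 18.0 × sin 73° / sin 41°
V₂ = 18.0 × 0.9563/0.6561 = 26.2 m/s

26.2 m/s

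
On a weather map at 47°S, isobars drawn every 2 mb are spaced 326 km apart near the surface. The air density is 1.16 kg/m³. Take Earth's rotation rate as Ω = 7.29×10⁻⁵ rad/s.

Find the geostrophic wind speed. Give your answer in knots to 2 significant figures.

Coriolis parameter at 47°S:
f = 2Ω sin φ = 2 × 7.29×10⁻⁵ × sin 47° = 1.07×10⁻⁴ s⁻¹
Pressure gradient: |∂P/∂n| = 200 Pa / 326000 m = 6.13×10⁻⁴ Pa/m
Geostrophic balance (pressure-gradient force = Coriolis force):
V_g = (1/(fρ)) |∂P/∂n| = 6.13×10⁻⁴ / (1.07×10⁻⁴ × 1.16) = 4.96 m/s
Converting: 4.96 m/s × 1.944 = 9.6 knots

9.6 knots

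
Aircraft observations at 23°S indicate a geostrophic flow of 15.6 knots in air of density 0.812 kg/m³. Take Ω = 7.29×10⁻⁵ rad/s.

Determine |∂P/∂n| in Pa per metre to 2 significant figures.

Coriolis parameter at 23°S:
f = 2Ω sin φ = 2 × 7.29×10⁻⁵ × sin 23° = 5.70×10⁻⁵ s⁻¹
Wind speed in SI: 15.6 knots = 8.03 m/s
Geostrophic balance rearranged: |∂P/∂n| = f ρ V_g
|∂P/∂n| = 5.70×10⁻⁵ × 0.812 × 8.03 = 3.71×10⁻⁴ Pa/m

3.7×10⁻⁴ Pa/m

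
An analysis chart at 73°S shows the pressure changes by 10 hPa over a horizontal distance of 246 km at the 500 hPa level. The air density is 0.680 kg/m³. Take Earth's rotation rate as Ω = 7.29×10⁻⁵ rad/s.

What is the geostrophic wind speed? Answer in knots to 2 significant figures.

83 knots

Coriolis parameter at 73°S:
f = 2Ω sin φ = 2 × 7.29×10⁻⁵ × sin 73° = 1.39×10⁻⁴ s⁻¹
Pressure gradient: |∂P/∂n| = 1000 Pa / 246000 m = 4.07×10⁻³ Pa/m
Geostrophic balance (pressure-gradient force = Coriolis force):
V_g = (1/(fρ)) |∂P/∂n| = 4.07×10⁻³ / (1.39×10⁻⁴ × 0.680) = 42.9 m/s
Converting: 42.9 m/s × 1.944 = 83 knots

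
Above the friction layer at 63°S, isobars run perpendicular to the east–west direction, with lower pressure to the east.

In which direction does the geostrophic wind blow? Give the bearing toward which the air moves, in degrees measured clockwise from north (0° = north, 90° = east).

The pressure-gradient force points toward the east (bearing 090°).
Geostrophic balance: in the Southern Hemisphere the Coriolis force deflects motion to the left, so the geostrophic wind blows 90° to the left of the pressure-gradient force (low pressure on the right).
Rotating 090° by 90° counterclockwise gives 000° — the wind blows toward the north.

000°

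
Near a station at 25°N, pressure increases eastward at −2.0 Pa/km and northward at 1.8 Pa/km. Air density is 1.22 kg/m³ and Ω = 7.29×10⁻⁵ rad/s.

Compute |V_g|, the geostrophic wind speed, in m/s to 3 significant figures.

Coriolis parameter at 25°N:
f = 2Ω sin φ = 2 × 7.29×10⁻⁵ × sin 25° = 6.16×10⁻⁵ s⁻¹
Component geostrophic relations (x east, y north):
u_g = −(1/(fρ)) ∂P/∂y,  v_g = (1/(fρ)) ∂P/∂x
u_g = −(1.8×10⁻³)/(6.16×10⁻⁵ × 1.22) = −23.9 m/s;  v_g = (−2.0×10⁻³)/(6.16×10⁻⁵ × 1.22) = −26.6 m/s
|V_g| = √(u_g² + v_g²) = 35.8 m/s

35.8 m/s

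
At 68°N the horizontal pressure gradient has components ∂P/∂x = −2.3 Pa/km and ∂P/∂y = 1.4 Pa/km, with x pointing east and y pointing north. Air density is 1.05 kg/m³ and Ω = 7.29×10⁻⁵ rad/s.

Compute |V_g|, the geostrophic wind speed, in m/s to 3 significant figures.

Coriolis parameter at 68°N:
f = 2Ω sin φ = 2 × 7.29×10⁻⁵ × sin 68° = 1.35×10⁻⁴ s⁻¹
Component geostrophic relations (x east, y north):
u_g = −(1/(fρ)) ∂P/∂y,  v_g = (1/(fρ)) ∂P/∂x
u_g = −(1.4×10⁻³)/(1.35×10⁻⁴ × 1.05) = −9.86 m/s;  v_g = (−2.3×10⁻³)/(1.35×10⁻⁴ × 1.05) = −16.2 m/s
|V_g| = √(u_g² + v_g²) = 19.0 m/s

19.0 m/s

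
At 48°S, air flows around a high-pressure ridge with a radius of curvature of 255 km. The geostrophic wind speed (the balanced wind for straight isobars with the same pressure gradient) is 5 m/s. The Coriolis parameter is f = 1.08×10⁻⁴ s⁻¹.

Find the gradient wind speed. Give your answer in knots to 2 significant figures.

13 knots

Around a high, pressure-gradient force acts outward with centrifugal, so Coriolis balances both:
fV = (1/ρ)|∂P/∂n| + V²/R  →  V² − fR·V + fR·V_g = 0
With fR = 1.08×10⁻⁴ × 255×10³ m = 27.5 m/s:
V = [fR − √((fR)² − 4 fR V_g)]/2 = [27.5 − √(27.5² − 4×27.5×5)]/2 = 6.56 m/s
Supergeostrophic (V > V_g = 5 m/s), as expected around a high.
Converting: 6.56 m/s × 1.944 = 13 knots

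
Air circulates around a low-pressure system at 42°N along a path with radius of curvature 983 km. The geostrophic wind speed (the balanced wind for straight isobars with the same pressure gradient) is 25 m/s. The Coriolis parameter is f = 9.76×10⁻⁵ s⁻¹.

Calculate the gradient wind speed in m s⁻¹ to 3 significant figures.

Around a low, centrifugal force acts outward with Coriolis, so pressure-gradient force balances both:
(1/ρ)|∂P/∂n| = fV + V²/R  →  V² + fR·V − fR·V_g = 0
With fR = 9.76×10⁻⁵ × 983×10³ m = 95.9 m/s:
V = [−fR + √((fR)² + 4 fR V_g)]/2 = [−95.9 + √(95.9² + 4×95.9×25)]/2 = 20.6 m/s
Subgeostrophic (V < V_g = 25 m/s), as expected around a low.

20.6 m s⁻¹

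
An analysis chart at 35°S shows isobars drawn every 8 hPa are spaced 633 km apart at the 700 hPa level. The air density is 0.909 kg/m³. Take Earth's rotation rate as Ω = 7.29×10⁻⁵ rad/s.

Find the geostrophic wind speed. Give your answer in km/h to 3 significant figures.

59.9 km/h

Coriolis parameter at 35°S:
f = 2Ω sin φ = 2 × 7.29×10⁻⁵ × sin 35° = 8.36×10⁻⁵ s⁻¹
Pressure gradient: |∂P/∂n| = 800 Pa / 633000 m = 1.26×10⁻³ Pa/m
Geostrophic balance (pressure-gradient force = Coriolis force):
V_g = (1/(fρ)) |∂P/∂n| = 1.26×10⁻³ / (8.36×10⁻⁵ × 0.909) = 16.6 m/s
Converting: 16.6 m/s × 3.6 = 59.9 km/h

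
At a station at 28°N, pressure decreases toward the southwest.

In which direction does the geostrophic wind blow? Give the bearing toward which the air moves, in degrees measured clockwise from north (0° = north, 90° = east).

315°

The pressure-gradient force points toward the southwest (bearing 225°).
Geostrophic balance: in the Northern Hemisphere the Coriolis force deflects motion to the right, so the geostrophic wind blows 90° to the right of the pressure-gradient force (low pressure on the left).
Rotating 225° by 90° clockwise gives 315° — the wind blows toward the northwest.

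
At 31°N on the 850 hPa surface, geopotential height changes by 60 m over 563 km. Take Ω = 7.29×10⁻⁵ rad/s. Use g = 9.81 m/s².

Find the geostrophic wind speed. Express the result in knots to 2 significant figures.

27 knots

Coriolis parameter at 31°N:
f = 2Ω sin φ = 2 × 7.29×10⁻⁵ × sin 31° = 7.51×10⁻⁵ s⁻¹
Height gradient: |∂Z/∂n| = 60 m / 563000 m = 1.07×10⁻⁴
On a pressure surface, geostrophic balance gives V_g = (g/f)|∂Z/∂n|:
V_g = 9.81 × 1.07×10⁻⁴ / 7.51×10⁻⁵ = 13.9 m/s
Converting: 13.9 m/s × 1.944 = 27 knots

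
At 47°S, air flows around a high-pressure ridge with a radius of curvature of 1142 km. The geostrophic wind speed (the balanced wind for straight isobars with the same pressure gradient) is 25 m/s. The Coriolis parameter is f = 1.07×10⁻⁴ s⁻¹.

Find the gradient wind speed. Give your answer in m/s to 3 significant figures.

Around a high, pressure-gradient force acts outward with centrifugal, so Coriolis balances both:
fV = (1/ρ)|∂P/∂n| + V²/R  →  V² − fR·V + fR·V_g = 0
With fR = 1.07×10⁻⁴ × 1142×10³ m = 122 m/s:
V = [fR − √((fR)² − 4 fR V_g)]/2 = [122 − √(122² − 4×122×25)]/2 = 35.1 m/s
Supergeostrophic (V > V_g = 25 m/s), as expected around a high.

35.1 m/s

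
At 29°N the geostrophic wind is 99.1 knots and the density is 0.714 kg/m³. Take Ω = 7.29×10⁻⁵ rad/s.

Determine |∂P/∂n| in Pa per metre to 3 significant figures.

2.57×10⁻³ Pa/m

Coriolis parameter at 29°N:
f = 2Ω sin φ = 2 × 7.29×10⁻⁵ × sin 29° = 7.07×10⁻⁵ s⁻¹
Wind speed in SI: 99.1 knots = 51.0 m/s
Geostrophic balance rearranged: |∂P/∂n| = f ρ V_g
|∂P/∂n| = 7.07×10⁻⁵ × 0.714 × 51.0 = 2.57×10⁻³ Pa/m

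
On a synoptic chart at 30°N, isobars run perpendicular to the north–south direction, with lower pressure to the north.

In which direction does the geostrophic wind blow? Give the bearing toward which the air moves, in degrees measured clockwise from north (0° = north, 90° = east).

090°

The pressure-gradient force points toward the north (bearing 000°).
Geostrophic balance: in the Northern Hemisphere the Coriolis force deflects motion to the right, so the geostrophic wind blows 90° to the right of the pressure-gradient force (low pressure on the left).
Rotating 000° by 90° clockwise gives 090° — the wind blows toward the east.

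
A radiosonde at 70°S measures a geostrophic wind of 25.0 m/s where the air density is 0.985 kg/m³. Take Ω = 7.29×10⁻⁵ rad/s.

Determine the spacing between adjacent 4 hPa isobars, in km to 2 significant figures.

Coriolis parameter at 70°S:
f = 2Ω sin φ = 2 × 7.29×10⁻⁵ × sin 70° = 1.37×10⁻⁴ s⁻¹
Geostrophic balance rearranged: |∂P/∂n| = f ρ V_g
|∂P/∂n| = 1.37×10⁻⁴ × 0.985 × 25.0 = 3.37×10⁻³ Pa/m
Isobar spacing: Δn = ΔP/|∂P/∂n| = 400 Pa / 3.37×10⁻³ Pa/m = 118561 m ≈ 120 km

120 km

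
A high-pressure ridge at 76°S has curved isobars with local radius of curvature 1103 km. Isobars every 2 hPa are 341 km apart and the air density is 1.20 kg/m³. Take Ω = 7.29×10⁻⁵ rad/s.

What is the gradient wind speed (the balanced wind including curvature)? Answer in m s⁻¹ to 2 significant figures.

Coriolis parameter at 76°S:
f = 2Ω sin φ = 2 × 7.29×10⁻⁵ × sin 76° = 1.41×10⁻⁴ s⁻¹
Pressure gradient: |∂P/∂n| = 200 Pa / 341000 m = 5.87×10⁻⁴ Pa/m
Geostrophic speed: V_g = |∂P/∂n|/(fρ) = 5.87×10⁻⁴/(1.41×10⁻⁴ × 1.20) = 3.45 m/s
Around a high, pressure-gradient force acts outward with centrifugal, so Coriolis balances both:
fV = (1/ρ)|∂P/∂n| + V²/R  →  V² − fR·V + fR·V_g = 0
With fR = 1.41×10⁻⁴ × 1103×10³ m = 156 m/s:
V = [fR − √((fR)² − 4 fR V_g)]/2 = [156 − √(156² − 4×156×3.45)]/2 = 3.53 m/s
Supergeostrophic (V > V_g = 3.45 m/s), as expected around a high.

3.5 m s⁻¹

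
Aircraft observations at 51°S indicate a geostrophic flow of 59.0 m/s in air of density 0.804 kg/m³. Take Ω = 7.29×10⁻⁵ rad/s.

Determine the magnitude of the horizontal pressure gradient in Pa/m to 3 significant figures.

Coriolis parameter at 51°S:
f = 2Ω sin φ = 2 × 7.29×10⁻⁵ × sin 51° = 1.13×10⁻⁴ s⁻¹
Geostrophic balance rearranged: |∂P/∂n| = f ρ V_g
|∂P/∂n| = 1.13×10⁻⁴ × 0.804 × 59.0 = 5.37×10⁻³ Pa/m

5.37×10⁻³ Pa/m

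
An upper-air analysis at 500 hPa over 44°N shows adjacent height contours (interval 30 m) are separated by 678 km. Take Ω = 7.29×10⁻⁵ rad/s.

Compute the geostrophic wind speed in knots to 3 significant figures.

Coriolis parameter at 44°N:
f = 2Ω sin φ = 2 × 7.29×10⁻⁵ × sin 44° = 1.01×10⁻⁴ s⁻¹
Height gradient: |∂Z/∂n| = 30 m / 678000 m = 4.42×10⁻⁵
On a pressure surface, geostrophic balance gives V_g = (g/f)|∂Z/∂n|:
V_g = 9.81 × 4.42×10⁻⁵ / 1.01×10⁻⁴ = 4.29 m/s
Converting: 4.29 m/s × 1.944 = 8.33 knots

8.33 knots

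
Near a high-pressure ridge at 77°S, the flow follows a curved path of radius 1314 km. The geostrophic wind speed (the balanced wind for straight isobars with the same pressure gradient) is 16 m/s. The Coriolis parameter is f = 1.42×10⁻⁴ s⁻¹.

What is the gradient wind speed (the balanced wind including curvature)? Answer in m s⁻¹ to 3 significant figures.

Around a high, pressure-gradient force acts outward with centrifugal, so Coriolis balances both:
fV = (1/ρ)|∂P/∂n| + V²/R  →  V² − fR·V + fR·V_g = 0
With fR = 1.42×10⁻⁴ × 1314×10³ m = 187 m/s:
V = [fR − √((fR)² − 4 fR V_g)]/2 = [187 − √(187² − 4×187×16)]/2 = 17.7 m/s
Supergeostrophic (V > V_g = 16 m/s), as expected around a high.

17.7 m s⁻¹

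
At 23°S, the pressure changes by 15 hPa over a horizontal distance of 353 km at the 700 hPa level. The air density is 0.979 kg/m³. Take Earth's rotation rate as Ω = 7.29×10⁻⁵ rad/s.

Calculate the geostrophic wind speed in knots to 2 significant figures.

150 knots

Coriolis parameter at 23°S:
f = 2Ω sin φ = 2 × 7.29×10⁻⁵ × sin 23° = 5.70×10⁻⁵ s⁻¹
Pressure gradient: |∂P/∂n| = 1500 Pa / 353000 m = 4.25×10⁻³ Pa/m
Geostrophic balance (pressure-gradient force = Coriolis force):
V_g = (1/(fρ)) |∂P/∂n| = 4.25×10⁻³ / (5.70×10⁻⁵ × 0.979) = 76.2 m/s
Converting: 76.2 m/s × 1.944 = 150 knots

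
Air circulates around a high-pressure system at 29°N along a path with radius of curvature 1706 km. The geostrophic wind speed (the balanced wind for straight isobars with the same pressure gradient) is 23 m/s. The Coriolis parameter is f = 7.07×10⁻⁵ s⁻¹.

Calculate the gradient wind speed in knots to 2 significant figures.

60 knots

Around a high, pressure-gradient force acts outward with centrifugal, so Coriolis balances both:
fV = (1/ρ)|∂P/∂n| + V²/R  →  V² − fR·V + fR·V_g = 0
With fR = 7.07×10⁻⁵ × 1706×10³ m = 121 m/s:
V = [fR − √((fR)² − 4 fR V_g)]/2 = [121 − √(121² − 4×121×23)]/2 = 30.9 m/s
Supergeostrophic (V > V_g = 23 m/s), as expected around a high.
Converting: 30.9 m/s × 1.944 = 60 knots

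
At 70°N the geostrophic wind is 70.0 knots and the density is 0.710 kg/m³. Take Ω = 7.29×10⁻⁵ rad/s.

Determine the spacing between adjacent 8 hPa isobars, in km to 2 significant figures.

230 km

Coriolis parameter at 70°N:
f = 2Ω sin φ = 2 × 7.29×10⁻⁵ × sin 70° = 1.37×10⁻⁴ s⁻¹
Wind speed in SI: 70.0 knots = 36.0 m/s
Geostrophic balance rearranged: |∂P/∂n| = f ρ V_g
|∂P/∂n| = 1.37×10⁻⁴ × 0.710 × 36.0 = 3.50×10⁻³ Pa/m
Isobar spacing: Δn = ΔP/|∂P/∂n| = 800 Pa / 3.50×10⁻³ Pa/m = 228377 m ≈ 230 km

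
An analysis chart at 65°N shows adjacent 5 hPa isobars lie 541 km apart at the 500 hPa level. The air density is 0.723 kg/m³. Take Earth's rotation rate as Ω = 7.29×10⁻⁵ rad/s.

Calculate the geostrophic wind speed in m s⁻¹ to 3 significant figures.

Coriolis parameter at 65°N:
f = 2Ω sin φ = 2 × 7.29×10⁻⁵ × sin 65° = 1.32×10⁻⁴ s⁻¹
Pressure gradient: |∂P/∂n| = 500 Pa / 541000 m = 9.24×10⁻⁴ Pa/m
Geostrophic balance (pressure-gradient force = Coriolis force):
V_g = (1/(fρ)) |∂P/∂n| = 9.24×10⁻⁴ / (1.32×10⁻⁴ × 0.723) = 9.67 m/s

9.67 m s⁻¹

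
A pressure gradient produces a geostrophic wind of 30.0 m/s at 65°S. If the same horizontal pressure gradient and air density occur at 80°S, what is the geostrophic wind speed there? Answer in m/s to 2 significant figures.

With the same pressure gradient and density, V_g ∝ 1/f ∝ 1/sin φ.
V₂ = V₁ · sin φ₁ / sin φ₂ = 30.0 × sin 65° / sin 80°
V₂ = 30.0 × 0.9063/0.9848 = 28 m/s

28 m/s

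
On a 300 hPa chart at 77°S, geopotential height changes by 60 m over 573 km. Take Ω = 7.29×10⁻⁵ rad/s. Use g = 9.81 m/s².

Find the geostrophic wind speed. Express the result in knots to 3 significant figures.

Coriolis parameter at 77°S:
f = 2Ω sin φ = 2 × 7.29×10⁻⁵ × sin 77° = 1.42×10⁻⁴ s⁻¹
Height gradient: |∂Z/∂n| = 60 m / 573000 m = 1.05×10⁻⁴
On a pressure surface, geostrophic balance gives V_g = (g/f)|∂Z/∂n|:
V_g = 9.81 × 1.05×10⁻⁴ / 1.42×10⁻⁴ = 7.23 m/s
Converting: 7.23 m/s × 1.944 = 14.1 knots

14.1 knots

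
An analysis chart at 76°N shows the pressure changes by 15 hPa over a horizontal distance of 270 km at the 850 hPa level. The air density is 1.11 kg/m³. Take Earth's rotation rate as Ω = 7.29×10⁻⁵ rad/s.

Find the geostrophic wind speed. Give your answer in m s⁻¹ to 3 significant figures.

Coriolis parameter at 76°N:
f = 2Ω sin φ = 2 × 7.29×10⁻⁵ × sin 76° = 1.41×10⁻⁴ s⁻¹
Pressure gradient: |∂P/∂n| = 1500 Pa / 270000 m = 5.56×10⁻³ Pa/m
Geostrophic balance (pressure-gradient force = Coriolis force):
V_g = (1/(fρ)) |∂P/∂n| = 5.56×10⁻³ / (1.41×10⁻⁴ × 1.11) = 35.4 m/s

35.4 m s⁻¹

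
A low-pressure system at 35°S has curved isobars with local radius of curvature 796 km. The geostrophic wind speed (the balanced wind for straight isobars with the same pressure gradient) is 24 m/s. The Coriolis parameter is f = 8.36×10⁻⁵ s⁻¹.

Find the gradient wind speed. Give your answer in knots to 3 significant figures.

Around a low, centrifugal force acts outward with Coriolis, so pressure-gradient force balances both:
(1/ρ)|∂P/∂n| = fV + V²/R  →  V² + fR·V − fR·V_g = 0
With fR = 8.36×10⁻⁵ × 796×10³ m = 66.5 m/s:
V = [−fR + √((fR)² + 4 fR V_g)]/2 = [−66.5 + √(66.5² + 4×66.5×24)]/2 = 18.7 m/s
Subgeostrophic (V < V_g = 24 m/s), as expected around a low.
Converting: 18.7 m/s × 1.944 = 36.4 knots

36.4 knots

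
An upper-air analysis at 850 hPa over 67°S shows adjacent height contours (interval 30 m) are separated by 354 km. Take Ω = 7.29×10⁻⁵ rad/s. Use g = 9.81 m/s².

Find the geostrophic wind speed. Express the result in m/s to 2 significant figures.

6.2 m/s

Coriolis parameter at 67°S:
f = 2Ω sin φ = 2 × 7.29×10⁻⁵ × sin 67° = 1.34×10⁻⁴ s⁻¹
Height gradient: |∂Z/∂n| = 30 m / 354000 m = 8.47×10⁻⁵
On a pressure surface, geostrophic balance gives V_g = (g/f)|∂Z/∂n|:
V_g = 9.81 × 8.47×10⁻⁵ / 1.34×10⁻⁴ = 6.19 m/s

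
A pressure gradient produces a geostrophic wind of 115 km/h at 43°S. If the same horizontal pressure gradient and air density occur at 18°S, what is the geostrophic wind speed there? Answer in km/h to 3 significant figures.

With the same pressure gradient and density, V_g ∝ 1/f ∝ 1/sin φ.
V₂ = V₁ · sin φ₁ / sin φ₂ = 115 × sin 43° / sin 18°
V₂ = 115 × 0.6820/0.3090 = 254 km/h

254 km/h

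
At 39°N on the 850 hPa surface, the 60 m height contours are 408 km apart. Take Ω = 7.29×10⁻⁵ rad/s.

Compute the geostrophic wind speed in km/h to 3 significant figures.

56.6 km/h

Coriolis parameter at 39°N:
f = 2Ω sin φ = 2 × 7.29×10⁻⁵ × sin 39° = 9.18×10⁻⁵ s⁻¹
Height gradient: |∂Z/∂n| = 60 m / 408000 m = 1.47×10⁻⁴
On a pressure surface, geostrophic balance gives V_g = (g/f)|∂Z/∂n|:
V_g = 9.81 × 1.47×10⁻⁴ / 9.18×10⁻⁵ = 15.7 m/s
Converting: 15.7 m/s × 3.6 = 56.6 km/h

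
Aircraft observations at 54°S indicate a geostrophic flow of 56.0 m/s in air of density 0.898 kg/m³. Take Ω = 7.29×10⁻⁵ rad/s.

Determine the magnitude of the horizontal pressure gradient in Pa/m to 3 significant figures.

Coriolis parameter at 54°S:
f = 2Ω sin φ = 2 × 7.29×10⁻⁵ × sin 54° = 1.18×10⁻⁴ s⁻¹
Geostrophic balance rearranged: |∂P/∂n| = f ρ V_g
|∂P/∂n| = 1.18×10⁻⁴ × 0.898 × 56.0 = 5.93×10⁻³ Pa/m

5.93×10⁻³ Pa/m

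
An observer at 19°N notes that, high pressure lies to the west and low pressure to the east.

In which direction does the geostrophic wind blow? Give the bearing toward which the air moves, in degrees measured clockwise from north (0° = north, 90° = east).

180°

The pressure-gradient force points toward the east (bearing 090°).
Geostrophic balance: in the Northern Hemisphere the Coriolis force deflects motion to the right, so the geostrophic wind blows 90° to the right of the pressure-gradient force (low pressure on the left).
Rotating 090° by 90° clockwise gives 180° — the wind blows toward the south.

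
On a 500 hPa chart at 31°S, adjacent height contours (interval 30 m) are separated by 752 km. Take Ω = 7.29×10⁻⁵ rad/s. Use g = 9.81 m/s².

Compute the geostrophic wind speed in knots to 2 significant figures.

Coriolis parameter at 31°S:
f = 2Ω sin φ = 2 × 7.29×10⁻⁵ × sin 31° = 7.51×10⁻⁵ s⁻¹
Height gradient: |∂Z/∂n| = 30 m / 752000 m = 3.99×10⁻⁵
On a pressure surface, geostrophic balance gives V_g = (g/f)|∂Z/∂n|:
V_g = 9.81 × 3.99×10⁻⁵ / 7.51×10⁻⁵ = 5.21 m/s
Converting: 5.21 m/s × 1.944 = 10 knots

10 knots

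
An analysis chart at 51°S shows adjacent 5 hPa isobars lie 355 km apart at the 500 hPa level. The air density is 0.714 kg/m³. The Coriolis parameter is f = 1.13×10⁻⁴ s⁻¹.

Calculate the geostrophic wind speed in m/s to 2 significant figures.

Pressure gradient: |∂P/∂n| = 500 Pa / 355000 m = 1.41×10⁻³ Pa/m
Geostrophic balance (pressure-gradient force = Coriolis force):
V_g = (1/(fρ)) |∂P/∂n| = 1.41×10⁻³ / (1.13×10⁻⁴ × 0.714) = 17.5 m/s

17 m/s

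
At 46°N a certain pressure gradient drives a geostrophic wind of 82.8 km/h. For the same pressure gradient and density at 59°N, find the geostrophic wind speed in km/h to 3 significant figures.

69.5 km/h

With the same pressure gradient and density, V_g ∝ 1/f ∝ 1/sin φ.
V₂ = V₁ · sin φ₁ / sin φ₂ = 82.8 × sin 46° / sin 59°
V₂ = 82.8 × 0.7193/0.8572 = 69.5 km/h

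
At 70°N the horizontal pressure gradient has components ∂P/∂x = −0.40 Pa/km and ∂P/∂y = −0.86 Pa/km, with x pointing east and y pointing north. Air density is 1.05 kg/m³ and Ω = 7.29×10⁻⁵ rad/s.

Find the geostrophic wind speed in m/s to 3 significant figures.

6.59 m/s

Coriolis parameter at 70°N:
f = 2Ω sin φ = 2 × 7.29×10⁻⁵ × sin 70° = 1.37×10⁻⁴ s⁻¹
Component geostrophic relations (x east, y north):
u_g = −(1/(fρ)) ∂P/∂y,  v_g = (1/(fρ)) ∂P/∂x
u_g = −(−0.86×10⁻³)/(1.37×10⁻⁴ × 1.05) = 5.98 m/s;  v_g = (−0.40×10⁻³)/(1.37×10⁻⁴ × 1.05) = −2.78 m/s
|V_g| = √(u_g² + v_g²) = 6.59 m/s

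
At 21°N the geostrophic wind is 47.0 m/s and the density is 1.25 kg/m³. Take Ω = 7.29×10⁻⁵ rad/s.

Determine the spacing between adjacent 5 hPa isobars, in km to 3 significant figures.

Coriolis parameter at 21°N:
f = 2Ω sin φ = 2 × 7.29×10⁻⁵ × sin 21° = 5.23×10⁻⁵ s⁻¹
Geostrophic balance rearranged: |∂P/∂n| = f ρ V_g
|∂P/∂n| = 5.23×10⁻⁵ × 1.25 × 47.0 = 3.07×10⁻³ Pa/m
Isobar spacing: Δn = ΔP/|∂P/∂n| = 500 Pa / 3.07×10⁻³ Pa/m = 162883 m ≈ 163 km

163 km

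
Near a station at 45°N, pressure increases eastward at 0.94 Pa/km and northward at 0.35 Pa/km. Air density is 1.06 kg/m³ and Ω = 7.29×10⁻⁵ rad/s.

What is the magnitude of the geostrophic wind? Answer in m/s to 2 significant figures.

9.2 m/s

Coriolis parameter at 45°N:
f = 2Ω sin φ = 2 × 7.29×10⁻⁵ × sin 45° = 1.03×10⁻⁴ s⁻¹
Component geostrophic relations (x east, y north):
u_g = −(1/(fρ)) ∂P/∂y,  v_g = (1/(fρ)) ∂P/∂x
u_g = −(0.35×10⁻³)/(1.03×10⁻⁴ × 1.06) = −3.20 m/s;  v_g = (0.94×10⁻³)/(1.03×10⁻⁴ × 1.06) = 8.60 m/s
|V_g| = √(u_g² + v_g²) = 9.18 m/s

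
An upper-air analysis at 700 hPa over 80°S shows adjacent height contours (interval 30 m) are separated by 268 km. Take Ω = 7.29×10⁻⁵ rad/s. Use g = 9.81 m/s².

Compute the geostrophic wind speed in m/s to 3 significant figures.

Coriolis parameter at 80°S:
f = 2Ω sin φ = 2 × 7.29×10⁻⁵ × sin 80° = 1.44×10⁻⁴ s⁻¹
Height gradient: |∂Z/∂n| = 30 m / 268000 m = 1.12×10⁻⁴
On a pressure surface, geostrophic balance gives V_g = (g/f)|∂Z/∂n|:
V_g = 9.81 × 1.12×10⁻⁴ / 1.44×10⁻⁴ = 7.65 m/s

7.65 m/s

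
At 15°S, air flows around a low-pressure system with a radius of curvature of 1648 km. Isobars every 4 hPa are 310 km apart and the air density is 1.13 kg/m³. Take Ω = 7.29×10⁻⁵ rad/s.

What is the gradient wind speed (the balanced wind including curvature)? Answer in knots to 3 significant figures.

Coriolis parameter at 15°S:
f = 2Ω sin φ = 2 × 7.29×10⁻⁵ × sin 15° = 3.77×10⁻⁵ s⁻¹
Pressure gradient: |∂P/∂n| = 400 Pa / 310000 m = 1.29×10⁻³ Pa/m
Geostrophic speed: V_g = |∂P/∂n|/(fρ) = 1.29×10⁻³/(3.77×10⁻⁵ × 1.13) = 30.3 m/s
Around a low, centrifugal force acts outward with Coriolis, so pressure-gradient force balances both:
(1/ρ)|∂P/∂n| = fV + V²/R  →  V² + fR·V − fR·V_g = 0
With fR = 3.77×10⁻⁵ × 1648×10³ m = 62.2 m/s:
V = [−fR + √((fR)² + 4 fR V_g)]/2 = [−62.2 + √(62.2² + 4×62.2×30.3)]/2 = 22.3 m/s
Subgeostrophic (V < V_g = 30.3 m/s), as expected around a low.
Converting: 22.3 m/s × 1.944 = 43.3 knots

43.3 knots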